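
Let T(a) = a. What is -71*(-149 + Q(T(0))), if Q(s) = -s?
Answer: 10579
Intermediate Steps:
-71*(-149 + Q(T(0))) = -71*(-149 - 1*0) = -71*(-149 + 0) = -71*(-149) = 10579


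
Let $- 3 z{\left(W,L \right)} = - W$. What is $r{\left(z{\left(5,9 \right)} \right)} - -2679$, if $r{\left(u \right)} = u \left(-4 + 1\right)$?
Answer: $2674$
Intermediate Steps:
$z{\left(W,L \right)} = \frac{W}{3}$ ($z{\left(W,L \right)} = - \frac{\left(-1\right) W}{3} = \frac{W}{3}$)
$r{\left(u \right)} = - 3 u$ ($r{\left(u \right)} = u \left(-3\right) = - 3 u$)
$r{\left(z{\left(5,9 \right)} \right)} - -2679 = - 3 \cdot \frac{1}{3} \cdot 5 - -2679 = \left(-3\right) \frac{5}{3} + 2679 = -5 + 2679 = 2674$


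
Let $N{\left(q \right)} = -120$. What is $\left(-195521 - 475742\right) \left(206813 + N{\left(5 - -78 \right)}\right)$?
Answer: $-138745363259$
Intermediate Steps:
$\left(-195521 - 475742\right) \left(206813 + N{\left(5 - -78 \right)}\right) = \left(-195521 - 475742\right) \left(206813 - 120\right) = \left(-671263\right) 206693 = -138745363259$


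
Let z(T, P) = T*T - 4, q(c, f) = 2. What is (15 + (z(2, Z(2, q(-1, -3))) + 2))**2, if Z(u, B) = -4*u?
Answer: 289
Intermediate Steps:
z(T, P) = -4 + T**2 (z(T, P) = T**2 - 4 = -4 + T**2)
(15 + (z(2, Z(2, q(-1, -3))) + 2))**2 = (15 + ((-4 + 2**2) + 2))**2 = (15 + ((-4 + 4) + 2))**2 = (15 + (0 + 2))**2 = (15 + 2)**2 = 17**2 = 289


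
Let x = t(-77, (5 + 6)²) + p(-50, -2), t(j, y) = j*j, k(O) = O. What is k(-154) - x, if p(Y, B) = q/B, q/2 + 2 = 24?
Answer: -6061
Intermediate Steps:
q = 44 (q = -4 + 2*24 = -4 + 48 = 44)
t(j, y) = j²
p(Y, B) = 44/B
x = 5907 (x = (-77)² + 44/(-2) = 5929 + 44*(-½) = 5929 - 22 = 5907)
k(-154) - x = -154 - 1*5907 = -154 - 5907 = -6061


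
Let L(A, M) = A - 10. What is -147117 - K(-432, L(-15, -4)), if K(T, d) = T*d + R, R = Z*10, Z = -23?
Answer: -157687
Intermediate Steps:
R = -230 (R = -23*10 = -230)
L(A, M) = -10 + A
K(T, d) = -230 + T*d (K(T, d) = T*d - 230 = -230 + T*d)
-147117 - K(-432, L(-15, -4)) = -147117 - (-230 - 432*(-10 - 15)) = -147117 - (-230 - 432*(-25)) = -147117 - (-230 + 10800) = -147117 - 1*10570 = -147117 - 10570 = -157687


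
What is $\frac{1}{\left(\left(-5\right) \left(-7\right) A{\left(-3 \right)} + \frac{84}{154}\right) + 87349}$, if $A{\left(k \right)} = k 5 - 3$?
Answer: $\frac{11}{953915} \approx 1.1531 \cdot 10^{-5}$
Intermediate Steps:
$A{\left(k \right)} = -3 + 5 k$ ($A{\left(k \right)} = 5 k - 3 = -3 + 5 k$)
$\frac{1}{\left(\left(-5\right) \left(-7\right) A{\left(-3 \right)} + \frac{84}{154}\right) + 87349} = \frac{1}{\left(\left(-5\right) \left(-7\right) \left(-3 + 5 \left(-3\right)\right) + \frac{84}{154}\right) + 87349} = \frac{1}{\left(35 \left(-3 - 15\right) + 84 \cdot \frac{1}{154}\right) + 87349} = \frac{1}{\left(35 \left(-18\right) + \frac{6}{11}\right) + 87349} = \frac{1}{\left(-630 + \frac{6}{11}\right) + 87349} = \frac{1}{- \frac{6924}{11} + 87349} = \frac{1}{\frac{953915}{11}} = \frac{11}{953915}$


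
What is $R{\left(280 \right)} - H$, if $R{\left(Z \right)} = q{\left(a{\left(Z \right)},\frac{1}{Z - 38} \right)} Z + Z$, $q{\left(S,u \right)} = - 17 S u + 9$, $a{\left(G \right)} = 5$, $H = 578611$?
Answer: $- \frac{69685031}{121} \approx -5.7591 \cdot 10^{5}$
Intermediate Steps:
$q{\left(S,u \right)} = 9 - 17 S u$ ($q{\left(S,u \right)} = - 17 S u + 9 = 9 - 17 S u$)
$R{\left(Z \right)} = Z + Z \left(9 - \frac{85}{-38 + Z}\right)$ ($R{\left(Z \right)} = \left(9 - \frac{85}{Z - 38}\right) Z + Z = \left(9 - \frac{85}{-38 + Z}\right) Z + Z = Z \left(9 - \frac{85}{-38 + Z}\right) + Z = Z + Z \left(9 - \frac{85}{-38 + Z}\right)$)
$R{\left(280 \right)} - H = 5 \cdot 280 \frac{1}{-38 + 280} \left(-93 + 2 \cdot 280\right) - 578611 = 5 \cdot 280 \cdot \frac{1}{242} \left(-93 + 560\right) - 578611 = 5 \cdot 280 \cdot \frac{1}{242} \cdot 467 - 578611 = \frac{326900}{121} - 578611 = - \frac{69685031}{121}$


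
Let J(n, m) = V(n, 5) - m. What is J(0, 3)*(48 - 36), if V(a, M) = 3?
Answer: 0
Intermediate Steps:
J(n, m) = 3 - m
J(0, 3)*(48 - 36) = (3 - 1*3)*(48 - 36) = (3 - 3)*12 = 0*12 = 0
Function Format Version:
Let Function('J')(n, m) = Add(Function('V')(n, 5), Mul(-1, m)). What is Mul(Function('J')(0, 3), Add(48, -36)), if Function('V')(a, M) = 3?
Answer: 0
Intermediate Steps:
Function('J')(n, m) = Add(3, Mul(-1, m))
Mul(Function('J')(0, 3), Add(48, -36)) = Mul(Add(3, Mul(-1, 3)), Add(48, -36)) = Mul(Add(3, -3), 12) = Mul(0, 12) = 0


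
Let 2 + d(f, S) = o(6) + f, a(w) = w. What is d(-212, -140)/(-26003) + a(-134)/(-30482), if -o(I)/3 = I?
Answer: 5278113/396311723 ≈ 0.013318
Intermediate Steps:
o(I) = -3*I
d(f, S) = -20 + f (d(f, S) = -2 + (-3*6 + f) = -2 + (-18 + f) = -20 + f)
d(-212, -140)/(-26003) + a(-134)/(-30482) = (-20 - 212)/(-26003) - 134/(-30482) = -232*(-1/26003) - 134*(-1/30482) = 232/26003 + 67/15241 = 5278113/396311723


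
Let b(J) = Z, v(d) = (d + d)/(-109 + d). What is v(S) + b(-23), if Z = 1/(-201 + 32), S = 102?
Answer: -34483/1183 ≈ -29.149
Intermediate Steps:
Z = -1/169 (Z = 1/(-169) = -1/169 ≈ -0.0059172)
v(d) = 2*d/(-109 + d) (v(d) = (2*d)/(-109 + d) = 2*d/(-109 + d))
b(J) = -1/169
v(S) + b(-23) = 2*102/(-109 + 102) - 1/169 = 2*102/(-7) - 1/169 = 2*102*(-⅐) - 1/169 = -204/7 - 1/169 = -34483/1183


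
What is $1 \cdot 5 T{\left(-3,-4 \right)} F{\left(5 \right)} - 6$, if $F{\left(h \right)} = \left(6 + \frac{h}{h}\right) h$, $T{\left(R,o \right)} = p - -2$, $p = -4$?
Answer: $-356$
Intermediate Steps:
$T{\left(R,o \right)} = -2$ ($T{\left(R,o \right)} = -4 - -2 = -4 + 2 = -2$)
$F{\left(h \right)} = 7 h$ ($F{\left(h \right)} = \left(6 + 1\right) h = 7 h$)
$1 \cdot 5 T{\left(-3,-4 \right)} F{\left(5 \right)} - 6 = 1 \cdot 5 \left(-2\right) 7 \cdot 5 - 6 = 5 \left(-2\right) 35 - 6 = \left(-10\right) 35 - 6 = -350 - 6 = -356$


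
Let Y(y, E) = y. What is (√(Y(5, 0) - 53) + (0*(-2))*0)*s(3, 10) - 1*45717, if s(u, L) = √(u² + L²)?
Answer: -45717 + 4*I*√327 ≈ -45717.0 + 72.333*I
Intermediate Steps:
s(u, L) = √(L² + u²)
(√(Y(5, 0) - 53) + (0*(-2))*0)*s(3, 10) - 1*45717 = (√(5 - 53) + (0*(-2))*0)*√(10² + 3²) - 1*45717 = (√(-48) + 0*0)*√(100 + 9) - 45717 = (4*I*√3 + 0)*√109 - 45717 = (4*I*√3)*√109 - 45717 = 4*I*√327 - 45717 = -45717 + 4*I*√327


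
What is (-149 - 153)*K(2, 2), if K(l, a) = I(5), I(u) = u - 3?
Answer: -604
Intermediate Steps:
I(u) = -3 + u
K(l, a) = 2 (K(l, a) = -3 + 5 = 2)
(-149 - 153)*K(2, 2) = (-149 - 153)*2 = -302*2 = -604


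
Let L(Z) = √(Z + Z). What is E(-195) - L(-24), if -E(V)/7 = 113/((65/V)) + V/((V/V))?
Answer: 3738 - 4*I*√3 ≈ 3738.0 - 6.9282*I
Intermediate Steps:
E(V) = -1246*V/65 (E(V) = -7*(113/((65/V)) + V/((V/V))) = -7*(113*(V/65) + V/1) = -7*(113*V/65 + V*1) = -7*(113*V/65 + V) = -1246*V/65)
L(Z) = √2*√Z (L(Z) = √(2*Z) = √2*√Z)
E(-195) - L(-24) = -1246/65*(-195) - √2*√(-24) = 3738 - √2*2*I*√6 = 3738 - 4*I*√3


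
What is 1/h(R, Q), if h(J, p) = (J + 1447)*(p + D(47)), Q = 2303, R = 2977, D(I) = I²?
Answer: 1/19961088 ≈ 5.0097e-8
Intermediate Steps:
h(J, p) = (1447 + J)*(2209 + p) (h(J, p) = (J + 1447)*(p + 47²) = (1447 + J)*(p + 2209) = (1447 + J)*(2209 + p))
1/h(R, Q) = 1/(3196423 + 1447*2303 + 2209*2977 + 2977*2303) = 1/(3196423 + 3332441 + 6576193 + 6856031) = 1/19961088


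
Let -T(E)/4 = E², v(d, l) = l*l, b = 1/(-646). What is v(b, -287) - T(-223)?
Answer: 281285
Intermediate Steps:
b = -1/646 ≈ -0.0015480
v(d, l) = l²
T(E) = -4*E²
v(b, -287) - T(-223) = (-287)² - (-4)*(-223)² = 82369 - (-4)*49729 = 82369 - 1*(-198916) = 82369 + 198916 = 281285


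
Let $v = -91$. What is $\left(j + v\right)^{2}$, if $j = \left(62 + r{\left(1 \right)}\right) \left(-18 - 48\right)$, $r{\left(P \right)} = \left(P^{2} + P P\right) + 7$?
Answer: $22819729$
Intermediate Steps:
$r{\left(P \right)} = 7 + 2 P^{2}$ ($r{\left(P \right)} = \left(P^{2} + P^{2}\right) + 7 = 2 P^{2} + 7 = 7 + 2 P^{2}$)
$j = -4686$ ($j = \left(62 + \left(7 + 2 \cdot 1^{2}\right)\right) \left(-18 - 48\right) = \left(62 + \left(7 + 2 \cdot 1\right)\right) \left(-66\right) = \left(62 + \left(7 + 2\right)\right) \left(-66\right) = \left(62 + 9\right) \left(-66\right) = 71 \left(-66\right) = -4686$)
$\left(j + v\right)^{2} = \left(-4686 - 91\right)^{2} = \left(-4777\right)^{2} = 22819729$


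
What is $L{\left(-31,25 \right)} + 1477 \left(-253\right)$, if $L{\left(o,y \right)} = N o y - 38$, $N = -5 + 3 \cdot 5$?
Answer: $-381469$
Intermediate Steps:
$N = 10$ ($N = -5 + 15 = 10$)
$L{\left(o,y \right)} = -38 + 10 o y$ ($L{\left(o,y \right)} = 10 o y - 38 = -38 + 10 o y$)
$L{\left(-31,25 \right)} + 1477 \left(-253\right) = \left(-38 + 10 \left(-31\right) 25\right) + 1477 \left(-253\right) = \left(-38 - 7750\right) - 373681 = -7788 - 373681 = -381469$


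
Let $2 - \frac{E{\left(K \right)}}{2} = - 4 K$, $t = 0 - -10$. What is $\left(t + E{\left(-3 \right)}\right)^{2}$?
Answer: $100$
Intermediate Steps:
$t = 10$ ($t = 0 + 10 = 10$)
$E{\left(K \right)} = 4 + 8 K$ ($E{\left(K \right)} = 4 - 2 \left(- 4 K\right) = 4 + 8 K$)
$\left(t + E{\left(-3 \right)}\right)^{2} = \left(10 + \left(4 + 8 \left(-3\right)\right)\right)^{2} = \left(10 + \left(4 - 24\right)\right)^{2} = \left(10 - 20\right)^{2} = \left(-10\right)^{2} = 100$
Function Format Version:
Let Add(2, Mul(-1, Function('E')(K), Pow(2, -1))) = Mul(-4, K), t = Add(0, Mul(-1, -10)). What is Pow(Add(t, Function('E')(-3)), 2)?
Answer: 100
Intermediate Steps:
t = 10 (t = Add(0, 10) = 10)
Function('E')(K) = Add(4, Mul(8, K)) (Function('E')(K) = Add(4, Mul(-2, Mul(-4, K))) = Add(4, Mul(8, K)))
Pow(Add(t, Function('E')(-3)), 2) = Pow(Add(10, Add(4, Mul(8, -3))), 2) = Pow(Add(10, Add(4, -24)), 2) = Pow(Add(10, -20), 2) = Pow(-10, 2) = 100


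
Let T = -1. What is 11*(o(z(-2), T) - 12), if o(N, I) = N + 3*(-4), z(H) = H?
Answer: -286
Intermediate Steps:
o(N, I) = -12 + N (o(N, I) = N - 12 = -12 + N)
11*(o(z(-2), T) - 12) = 11*((-12 - 2) - 12) = 11*(-14 - 12) = 11*(-26) = -286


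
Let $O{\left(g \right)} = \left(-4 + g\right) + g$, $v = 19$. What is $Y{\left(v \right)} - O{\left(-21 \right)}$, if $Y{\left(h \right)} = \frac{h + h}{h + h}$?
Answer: $47$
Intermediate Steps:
$O{\left(g \right)} = -4 + 2 g$
$Y{\left(h \right)} = 1$ ($Y{\left(h \right)} = \frac{2 h}{2 h} = 2 h \frac{1}{2 h} = 1$)
$Y{\left(v \right)} - O{\left(-21 \right)} = 1 - \left(-4 + 2 \left(-21\right)\right) = 1 - \left(-4 - 42\right) = 1 - -46 = 1 + 46 = 47$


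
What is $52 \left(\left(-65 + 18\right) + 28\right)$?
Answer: $-988$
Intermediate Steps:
$52 \left(\left(-65 + 18\right) + 28\right) = 52 \left(-47 + 28\right) = 52 \left(-19\right) = -988$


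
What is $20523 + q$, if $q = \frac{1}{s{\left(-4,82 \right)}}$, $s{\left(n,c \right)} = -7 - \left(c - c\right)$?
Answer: $\frac{143660}{7} \approx 20523.0$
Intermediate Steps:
$s{\left(n,c \right)} = -7$ ($s{\left(n,c \right)} = -7 - 0 = -7 + 0 = -7$)
$q = - \frac{1}{7}$ ($q = \frac{1}{-7} = - \frac{1}{7} \approx -0.14286$)
$20523 + q = 20523 - \frac{1}{7} = \frac{143660}{7}$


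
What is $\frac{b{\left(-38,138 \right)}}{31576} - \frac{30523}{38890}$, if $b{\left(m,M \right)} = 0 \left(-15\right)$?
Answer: $- \frac{30523}{38890} \approx -0.78485$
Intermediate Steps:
$b{\left(m,M \right)} = 0$
$\frac{b{\left(-38,138 \right)}}{31576} - \frac{30523}{38890} = \frac{0}{31576} - \frac{30523}{38890} = 0 \cdot \frac{1}{31576} - \frac{30523}{38890} = 0 - \frac{30523}{38890} = - \frac{30523}{38890}$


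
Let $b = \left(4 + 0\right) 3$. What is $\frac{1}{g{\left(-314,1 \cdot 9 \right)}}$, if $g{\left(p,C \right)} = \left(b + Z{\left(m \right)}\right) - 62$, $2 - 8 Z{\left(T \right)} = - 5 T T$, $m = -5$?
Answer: $- \frac{8}{273} \approx -0.029304$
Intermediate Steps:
$Z{\left(T \right)} = \frac{1}{4} + \frac{5 T^{2}}{8}$ ($Z{\left(T \right)} = \frac{1}{4} - \frac{- 5 T T}{8} = \frac{1}{4} - \frac{\left(-5\right) T^{2}}{8} = \frac{1}{4} + \frac{5 T^{2}}{8}$)
$b = 12$ ($b = 4 \cdot 3 = 12$)
$g{\left(p,C \right)} = - \frac{273}{8}$ ($g{\left(p,C \right)} = \left(12 + \left(\frac{1}{4} + \frac{5 \left(-5\right)^{2}}{8}\right)\right) - 62 = \left(12 + \left(\frac{1}{4} + \frac{5}{8} \cdot 25\right)\right) - 62 = \left(12 + \left(\frac{1}{4} + \frac{125}{8}\right)\right) - 62 = \left(12 + \frac{127}{8}\right) - 62 = \frac{223}{8} - 62 = - \frac{273}{8}$)
$\frac{1}{g{\left(-314,1 \cdot 9 \right)}} = \frac{1}{- \frac{273}{8}} = - \frac{8}{273}$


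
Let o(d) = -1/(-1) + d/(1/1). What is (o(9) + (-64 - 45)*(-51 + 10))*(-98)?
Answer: -438942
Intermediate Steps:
o(d) = 1 + d (o(d) = -1*(-1) + d/1 = 1 + d*1 = 1 + d)
(o(9) + (-64 - 45)*(-51 + 10))*(-98) = ((1 + 9) + (-64 - 45)*(-51 + 10))*(-98) = (10 - 109*(-41))*(-98) = (10 + 4469)*(-98) = 4479*(-98) = -438942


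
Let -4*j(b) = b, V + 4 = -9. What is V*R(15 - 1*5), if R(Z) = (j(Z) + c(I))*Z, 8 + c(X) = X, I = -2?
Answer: 1625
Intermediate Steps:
c(X) = -8 + X
V = -13 (V = -4 - 9 = -13)
j(b) = -b/4
R(Z) = Z*(-10 - Z/4) (R(Z) = (-Z/4 + (-8 - 2))*Z = (-Z/4 - 10)*Z = (-10 - Z/4)*Z = Z*(-10 - Z/4))
V*R(15 - 1*5) = -(-13)*(15 - 1*5)*(40 + (15 - 1*5))/4 = -(-13)*(15 - 5)*(40 + (15 - 5))/4 = -(-13)*10*(40 + 10)/4 = -(-13)*10*50/4 = -13*(-125) = 1625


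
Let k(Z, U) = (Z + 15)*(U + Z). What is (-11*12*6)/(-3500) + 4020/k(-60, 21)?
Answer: 257666/102375 ≈ 2.5169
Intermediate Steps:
k(Z, U) = (15 + Z)*(U + Z)
(-11*12*6)/(-3500) + 4020/k(-60, 21) = (-11*12*6)/(-3500) + 4020/((-60)² + 15*21 + 15*(-60) + 21*(-60)) = -132*6*(-1/3500) + 4020/(3600 + 315 - 900 - 1260) = -792*(-1/3500) + 4020/1755 = 198/875 + 4020*(1/1755) = 198/875 + 268/117 = 257666/102375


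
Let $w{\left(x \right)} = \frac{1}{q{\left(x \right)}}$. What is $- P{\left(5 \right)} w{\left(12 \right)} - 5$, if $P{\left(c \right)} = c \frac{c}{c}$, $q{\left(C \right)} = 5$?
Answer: $-6$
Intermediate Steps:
$P{\left(c \right)} = c$ ($P{\left(c \right)} = c 1 = c$)
$w{\left(x \right)} = \frac{1}{5}$
$- P{\left(5 \right)} w{\left(12 \right)} - 5 = \left(-1\right) 5 \cdot \frac{1}{5} - 5 = \left(-5\right) \frac{1}{5} - 5 = -1 - 5 = -6$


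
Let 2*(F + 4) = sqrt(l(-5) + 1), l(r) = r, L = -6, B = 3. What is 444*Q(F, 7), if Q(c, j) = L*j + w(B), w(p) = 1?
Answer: -18204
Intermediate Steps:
F = -4 + I (F = -4 + sqrt(-5 + 1)/2 = -4 + sqrt(-4)/2 = -4 + (2*I)/2 = -4 + I ≈ -4.0 + 1.0*I)
Q(c, j) = 1 - 6*j (Q(c, j) = -6*j + 1 = 1 - 6*j)
444*Q(F, 7) = 444*(1 - 6*7) = 444*(1 - 42) = 444*(-41) = -18204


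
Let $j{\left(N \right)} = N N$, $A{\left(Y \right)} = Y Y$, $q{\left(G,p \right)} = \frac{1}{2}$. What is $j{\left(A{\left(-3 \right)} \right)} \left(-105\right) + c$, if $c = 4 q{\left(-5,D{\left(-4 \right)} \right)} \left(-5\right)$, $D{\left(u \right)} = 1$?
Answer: $-8515$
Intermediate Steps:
$q{\left(G,p \right)} = \frac{1}{2}$
$A{\left(Y \right)} = Y^{2}$
$j{\left(N \right)} = N^{2}$
$c = -10$ ($c = 4 \cdot \frac{1}{2} \left(-5\right) = 2 \left(-5\right) = -10$)
$j{\left(A{\left(-3 \right)} \right)} \left(-105\right) + c = \left(\left(-3\right)^{2}\right)^{2} \left(-105\right) - 10 = 9^{2} \left(-105\right) - 10 = 81 \left(-105\right) - 10 = -8505 - 10 = -8515$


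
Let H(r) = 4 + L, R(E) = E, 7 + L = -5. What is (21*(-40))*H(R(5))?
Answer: 6720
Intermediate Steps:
L = -12 (L = -7 - 5 = -12)
H(r) = -8 (H(r) = 4 - 12 = -8)
(21*(-40))*H(R(5)) = (21*(-40))*(-8) = -840*(-8) = 6720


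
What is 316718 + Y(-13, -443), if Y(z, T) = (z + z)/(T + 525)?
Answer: 12985425/41 ≈ 3.1672e+5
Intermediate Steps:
Y(z, T) = 2*z/(525 + T) (Y(z, T) = (2*z)/(525 + T) = 2*z/(525 + T))
316718 + Y(-13, -443) = 316718 + 2*(-13)/(525 - 443) = 316718 + 2*(-13)/82 = 316718 + 2*(-13)*(1/82) = 316718 - 13/41 = 12985425/41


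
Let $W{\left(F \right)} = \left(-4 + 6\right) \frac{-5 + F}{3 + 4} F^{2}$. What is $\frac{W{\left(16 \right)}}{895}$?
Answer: $\frac{5632}{6265} \approx 0.89896$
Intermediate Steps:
$W{\left(F \right)} = 2 F^{2} \left(- \frac{5}{7} + \frac{F}{7}\right)$ ($W{\left(F \right)} = 2 \frac{-5 + F}{7} F^{2} = 2 \left(-5 + F\right) \frac{1}{7} F^{2} = 2 \left(- \frac{5}{7} + \frac{F}{7}\right) F^{2} = 2 F^{2} \left(- \frac{5}{7} + \frac{F}{7}\right)$)
$\frac{W{\left(16 \right)}}{895} = \frac{\frac{2}{7} \cdot 16^{2} \left(-5 + 16\right)}{895} = \frac{2}{7} \cdot 256 \cdot 11 \cdot \frac{1}{895} = \frac{5632}{7} \cdot \frac{1}{895} = \frac{5632}{6265}$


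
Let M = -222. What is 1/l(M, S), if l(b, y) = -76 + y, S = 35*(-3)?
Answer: -1/181 ≈ -0.0055249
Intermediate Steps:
S = -105
1/l(M, S) = 1/(-76 - 105) = 1/(-181) = -1/181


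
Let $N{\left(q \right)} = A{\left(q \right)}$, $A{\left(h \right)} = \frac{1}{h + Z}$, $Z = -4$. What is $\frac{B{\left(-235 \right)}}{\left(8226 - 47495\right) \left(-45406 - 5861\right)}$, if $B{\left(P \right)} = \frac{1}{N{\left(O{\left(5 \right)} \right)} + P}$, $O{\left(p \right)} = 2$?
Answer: $- \frac{2}{948219000633} \approx -2.1092 \cdot 10^{-12}$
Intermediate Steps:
$A{\left(h \right)} = \frac{1}{-4 + h}$ ($A{\left(h \right)} = \frac{1}{h - 4} = \frac{1}{-4 + h}$)
$N{\left(q \right)} = \frac{1}{-4 + q}$
$B{\left(P \right)} = \frac{1}{- \frac{1}{2} + P}$ ($B{\left(P \right)} = \frac{1}{\frac{1}{-4 + 2} + P} = \frac{1}{\frac{1}{-2} + P} = \frac{1}{- \frac{1}{2} + P}$)
$\frac{B{\left(-235 \right)}}{\left(8226 - 47495\right) \left(-45406 - 5861\right)} = \frac{2 \frac{1}{-1 + 2 \left(-235\right)}}{\left(8226 - 47495\right) \left(-45406 - 5861\right)} = \frac{2 \frac{1}{-1 - 470}}{\left(-39269\right) \left(-51267\right)} = \frac{2 \frac{1}{-471}}{2013203823} = 2 \left(- \frac{1}{471}\right) \frac{1}{2013203823} = \left(- \frac{2}{471}\right) \frac{1}{2013203823} = - \frac{2}{948219000633}$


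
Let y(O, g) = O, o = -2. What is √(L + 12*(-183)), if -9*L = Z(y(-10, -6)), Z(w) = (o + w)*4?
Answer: 2*I*√4929/3 ≈ 46.805*I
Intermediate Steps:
Z(w) = -8 + 4*w (Z(w) = (-2 + w)*4 = -8 + 4*w)
L = 16/3 (L = -(-8 + 4*(-10))/9 = -(-8 - 40)/9 = -⅑*(-48) = 16/3 ≈ 5.3333)
√(L + 12*(-183)) = √(16/3 + 12*(-183)) = √(16/3 - 2196) = √(-6572/3) = 2*I*√4929/3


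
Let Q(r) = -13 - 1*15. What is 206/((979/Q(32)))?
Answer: -5768/979 ≈ -5.8917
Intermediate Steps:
Q(r) = -28 (Q(r) = -13 - 15 = -28)
206/((979/Q(32))) = 206/((979/(-28))) = 206/((979*(-1/28))) = 206/(-979/28) = 206*(-28/979) = -5768/979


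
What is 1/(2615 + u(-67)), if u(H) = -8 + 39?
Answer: 1/2646 ≈ 0.00037793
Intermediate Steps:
u(H) = 31
1/(2615 + u(-67)) = 1/(2615 + 31) = 1/2646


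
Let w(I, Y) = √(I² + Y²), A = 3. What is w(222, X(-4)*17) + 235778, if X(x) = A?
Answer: 235778 + 3*√5765 ≈ 2.3601e+5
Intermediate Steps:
X(x) = 3
w(222, X(-4)*17) + 235778 = √(222² + (3*17)²) + 235778 = √(49284 + 51²) + 235778 = √(49284 + 2601) + 235778 = √51885 + 235778 = 3*√5765 + 235778 = 235778 + 3*√5765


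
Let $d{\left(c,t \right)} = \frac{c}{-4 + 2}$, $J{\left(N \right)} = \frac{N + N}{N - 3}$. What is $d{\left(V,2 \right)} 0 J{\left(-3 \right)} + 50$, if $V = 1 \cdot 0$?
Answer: $50$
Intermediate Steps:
$V = 0$
$J{\left(N \right)} = \frac{2 N}{-3 + N}$
$d{\left(c,t \right)} = - \frac{c}{2}$ ($d{\left(c,t \right)} = \frac{c}{-2} = - \frac{c}{2}$)
$d{\left(V,2 \right)} 0 J{\left(-3 \right)} + 50 = \left(- \frac{1}{2}\right) 0 \cdot 0 \cdot 2 \left(-3\right) \frac{1}{-3 - 3} + 50 = 0 \cdot 0 \cdot 2 \left(-3\right) \frac{1}{-6} + 50 = 0 \cdot 0 \cdot 2 \left(-3\right) \left(- \frac{1}{6}\right) + 50 = 0 \cdot 0 \cdot 1 + 50 = 0 \cdot 0 + 50 = 0 + 50 = 50$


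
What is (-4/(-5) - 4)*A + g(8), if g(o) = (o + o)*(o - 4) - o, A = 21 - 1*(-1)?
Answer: -72/5 ≈ -14.400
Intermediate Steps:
A = 22 (A = 21 + 1 = 22)
g(o) = -o + 2*o*(-4 + o) (g(o) = (2*o)*(-4 + o) - o = 2*o*(-4 + o) - o = -o + 2*o*(-4 + o))
(-4/(-5) - 4)*A + g(8) = (-4/(-5) - 4)*22 + 8*(-9 + 2*8) = (-4*(-⅕) - 4)*22 + 8*(-9 + 16) = (⅘ - 4)*22 + 8*7 = -16/5*22 + 56 = -352/5 + 56 = -72/5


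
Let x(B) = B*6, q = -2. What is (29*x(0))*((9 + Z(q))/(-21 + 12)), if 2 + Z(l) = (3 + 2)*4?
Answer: 0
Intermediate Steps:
Z(l) = 18 (Z(l) = -2 + (3 + 2)*4 = -2 + 5*4 = -2 + 20 = 18)
x(B) = 6*B
(29*x(0))*((9 + Z(q))/(-21 + 12)) = (29*(6*0))*((9 + 18)/(-21 + 12)) = (29*0)*(27/(-9)) = 0*(27*(-⅑)) = 0*(-3) = 0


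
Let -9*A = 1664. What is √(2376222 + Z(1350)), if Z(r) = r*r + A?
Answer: √37786834/3 ≈ 2049.0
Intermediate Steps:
A = -1664/9 (A = -⅑*1664 = -1664/9 ≈ -184.89)
Z(r) = -1664/9 + r² (Z(r) = r*r - 1664/9 = r² - 1664/9 = -1664/9 + r²)
√(2376222 + Z(1350)) = √(2376222 + (-1664/9 + 1350²)) = √(2376222 + (-1664/9 + 1822500)) = √(2376222 + 16400836/9) = √(37786834/9) = √37786834/3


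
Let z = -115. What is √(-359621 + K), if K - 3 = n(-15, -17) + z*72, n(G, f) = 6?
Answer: 14*I*√1877 ≈ 606.54*I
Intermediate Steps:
K = -8271 (K = 3 + (6 - 115*72) = 3 + (6 - 8280) = 3 - 8274 = -8271)
√(-359621 + K) = √(-359621 - 8271) = √(-367892) = 14*I*√1877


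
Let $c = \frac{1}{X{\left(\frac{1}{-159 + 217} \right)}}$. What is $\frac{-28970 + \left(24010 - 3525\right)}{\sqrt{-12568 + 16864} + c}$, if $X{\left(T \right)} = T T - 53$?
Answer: $- \frac{254452814507}{6827993244454} - \frac{53943694115657 \sqrt{1074}}{13655986488908} \approx -129.49$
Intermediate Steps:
$X{\left(T \right)} = -53 + T^{2}$ ($X{\left(T \right)} = T^{2} - 53 = -53 + T^{2}$)
$c = - \frac{3364}{178291}$ ($c = \frac{1}{-53 + \left(\frac{1}{-159 + 217}\right)^{2}} = \frac{1}{-53 + \left(\frac{1}{58}\right)^{2}} = \frac{1}{-53 + \frac{1}{3364}} = \frac{1}{- \frac{178291}{3364}} = - \frac{3364}{178291} \approx -0.018868$)
$\frac{-28970 + \left(24010 - 3525\right)}{\sqrt{-12568 + 16864} + c} = \frac{-28970 + \left(24010 - 3525\right)}{\sqrt{-12568 + 16864} - \frac{3364}{178291}} = \frac{-28970 + \left(24010 - 3525\right)}{\sqrt{4296} - \frac{3364}{178291}} = \frac{-28970 + 20485}{2 \sqrt{1074} - \frac{3364}{178291}} = - \frac{8485}{- \frac{3364}{178291} + 2 \sqrt{1074}}$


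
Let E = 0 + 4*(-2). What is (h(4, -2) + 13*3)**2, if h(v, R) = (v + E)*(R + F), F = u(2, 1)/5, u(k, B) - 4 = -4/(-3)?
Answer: 410881/225 ≈ 1826.1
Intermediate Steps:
E = -8 (E = 0 - 8 = -8)
u(k, B) = 16/3 (u(k, B) = 4 - 4/(-3) = 4 - 4*(-1/3) = 4 + 4/3 = 16/3)
F = 16/15 (F = (16/3)/5 = (16/3)*(1/5) = 16/15 ≈ 1.0667)
h(v, R) = (-8 + v)*(16/15 + R) (h(v, R) = (v - 8)*(R + 16/15) = (-8 + v)*(16/15 + R))
(h(4, -2) + 13*3)**2 = ((-128/15 - 8*(-2) + (16/15)*4 - 2*4) + 13*3)**2 = ((-128/15 + 16 + 64/15 - 8) + 39)**2 = (56/15 + 39)**2 = (641/15)**2 = 410881/225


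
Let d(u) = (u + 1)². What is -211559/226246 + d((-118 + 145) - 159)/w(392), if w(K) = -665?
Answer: -4023294341/150453590 ≈ -26.741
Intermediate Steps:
d(u) = (1 + u)²
-211559/226246 + d((-118 + 145) - 159)/w(392) = -211559/226246 + (1 + ((-118 + 145) - 159))²/(-665) = -211559*1/226246 + (1 + (27 - 159))²*(-1/665) = -211559/226246 + (1 - 132)²*(-1/665) = -211559/226246 + (-131)²*(-1/665) = -211559/226246 + 17161*(-1/665) = -211559/226246 - 17161/665 = -4023294341/150453590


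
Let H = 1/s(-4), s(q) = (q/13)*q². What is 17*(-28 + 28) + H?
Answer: -13/64 ≈ -0.20313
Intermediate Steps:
s(q) = q³/13 (s(q) = (q*(1/13))*q² = (q/13)*q² = q³/13)
H = -13/64 (H = 1/((1/13)*(-4)³) = 1/((1/13)*(-64)) = 1/(-64/13) = -13/64 ≈ -0.20313)
17*(-28 + 28) + H = 17*(-28 + 28) - 13/64 = 17*0 - 13/64 = 0 - 13/64 = -13/64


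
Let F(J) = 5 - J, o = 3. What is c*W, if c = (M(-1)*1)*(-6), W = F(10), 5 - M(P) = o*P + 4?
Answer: 120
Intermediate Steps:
M(P) = 1 - 3*P (M(P) = 5 - (3*P + 4) = 5 - (4 + 3*P) = 5 + (-4 - 3*P) = 1 - 3*P)
W = -5 (W = 5 - 1*10 = 5 - 10 = -5)
c = -24 (c = ((1 - 3*(-1))*1)*(-6) = ((1 + 3)*1)*(-6) = (4*1)*(-6) = 4*(-6) = -24)
c*W = -24*(-5) = 120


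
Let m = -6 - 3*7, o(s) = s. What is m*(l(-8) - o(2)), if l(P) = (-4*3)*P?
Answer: -2538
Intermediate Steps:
m = -27 (m = -6 - 21 = -27)
l(P) = -12*P
m*(l(-8) - o(2)) = -27*(-12*(-8) - 1*2) = -27*(96 - 2) = -27*94 = -2538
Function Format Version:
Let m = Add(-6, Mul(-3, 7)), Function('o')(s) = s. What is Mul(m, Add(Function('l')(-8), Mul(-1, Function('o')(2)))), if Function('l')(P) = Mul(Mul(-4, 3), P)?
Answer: -2538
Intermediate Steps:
m = -27 (m = Add(-6, -21) = -27)
Function('l')(P) = Mul(-12, P)
Mul(m, Add(Function('l')(-8), Mul(-1, Function('o')(2)))) = Mul(-27, Add(Mul(-12, -8), Mul(-1, 2))) = Mul(-27, Add(96, -2)) = Mul(-27, 94) = -2538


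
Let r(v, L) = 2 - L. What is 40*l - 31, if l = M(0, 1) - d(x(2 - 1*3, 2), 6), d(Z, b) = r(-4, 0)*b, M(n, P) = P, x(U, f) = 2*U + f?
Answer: -471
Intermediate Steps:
x(U, f) = f + 2*U
d(Z, b) = 2*b (d(Z, b) = (2 - 1*0)*b = (2 + 0)*b = 2*b)
l = -11 (l = 1 - 2*6 = 1 - 1*12 = 1 - 12 = -11)
40*l - 31 = 40*(-11) - 31 = -440 - 31 = -471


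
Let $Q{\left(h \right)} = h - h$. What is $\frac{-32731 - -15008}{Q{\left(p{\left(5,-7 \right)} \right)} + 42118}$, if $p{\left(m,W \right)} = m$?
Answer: $- \frac{17723}{42118} \approx -0.42079$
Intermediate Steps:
$Q{\left(h \right)} = 0$
$\frac{-32731 - -15008}{Q{\left(p{\left(5,-7 \right)} \right)} + 42118} = \frac{-32731 - -15008}{0 + 42118} = \frac{-32731 + 15008}{42118} = \left(-17723\right) \frac{1}{42118} = - \frac{17723}{42118}$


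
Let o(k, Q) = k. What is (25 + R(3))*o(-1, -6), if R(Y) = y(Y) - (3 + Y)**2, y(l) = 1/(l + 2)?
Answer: 54/5 ≈ 10.800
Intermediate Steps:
y(l) = 1/(2 + l)
R(Y) = 1/(2 + Y) - (3 + Y)**2
(25 + R(3))*o(-1, -6) = (25 + (1 - (3 + 3)**2*(2 + 3))/(2 + 3))*(-1) = (25 + (1 - 1*6**2*5)/5)*(-1) = (25 + (1 - 1*36*5)/5)*(-1) = (25 + (1 - 180)/5)*(-1) = (25 + (1/5)*(-179))*(-1) = (25 - 179/5)*(-1) = -54/5*(-1) = 54/5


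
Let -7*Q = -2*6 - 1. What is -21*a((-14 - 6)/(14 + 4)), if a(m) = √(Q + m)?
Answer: -√329 ≈ -18.138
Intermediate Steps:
Q = 13/7 (Q = -(-2*6 - 1)/7 = -(-12 - 1)/7 = -⅐*(-13) = 13/7 ≈ 1.8571)
a(m) = √(13/7 + m)
-21*a((-14 - 6)/(14 + 4)) = -3*√(91 + 49*((-14 - 6)/(14 + 4))) = -3*√(91 + 49*(-20/18)) = -3*√(91 + 49*(-20*1/18)) = -3*√(91 + 49*(-10/9)) = -3*√(91 - 490/9) = -3*√(329/9) = -3*√329/3 = -√329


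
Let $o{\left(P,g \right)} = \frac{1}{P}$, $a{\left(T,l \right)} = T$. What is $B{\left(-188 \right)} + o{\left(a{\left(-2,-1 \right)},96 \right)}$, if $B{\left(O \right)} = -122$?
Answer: $- \frac{245}{2} \approx -122.5$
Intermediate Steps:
$B{\left(-188 \right)} + o{\left(a{\left(-2,-1 \right)},96 \right)} = -122 + \frac{1}{-2} = -122 - \frac{1}{2} = - \frac{245}{2}$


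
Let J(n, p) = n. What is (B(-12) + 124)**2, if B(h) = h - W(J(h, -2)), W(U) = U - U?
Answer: 12544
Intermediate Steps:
W(U) = 0
B(h) = h (B(h) = h - 1*0 = h + 0 = h)
(B(-12) + 124)**2 = (-12 + 124)**2 = 112**2 = 12544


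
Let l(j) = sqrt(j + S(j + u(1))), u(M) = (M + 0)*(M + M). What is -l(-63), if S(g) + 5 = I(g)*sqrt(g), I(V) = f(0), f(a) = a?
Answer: -2*I*sqrt(17) ≈ -8.2462*I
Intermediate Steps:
I(V) = 0
u(M) = 2*M**2 (u(M) = M*(2*M) = 2*M**2)
S(g) = -5 (S(g) = -5 + 0*sqrt(g) = -5 + 0 = -5)
l(j) = sqrt(-5 + j) (l(j) = sqrt(j - 5) = sqrt(-5 + j))
-l(-63) = -sqrt(-5 - 63) = -sqrt(-68) = -2*I*sqrt(17)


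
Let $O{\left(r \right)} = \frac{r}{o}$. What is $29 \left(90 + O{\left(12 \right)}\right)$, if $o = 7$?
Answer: $\frac{18618}{7} \approx 2659.7$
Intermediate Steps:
$O{\left(r \right)} = \frac{r}{7}$
$29 \left(90 + O{\left(12 \right)}\right) = 29 \left(90 + \frac{1}{7} \cdot 12\right) = 29 \left(90 + \frac{12}{7}\right) = 29 \cdot \frac{642}{7} = \frac{18618}{7}$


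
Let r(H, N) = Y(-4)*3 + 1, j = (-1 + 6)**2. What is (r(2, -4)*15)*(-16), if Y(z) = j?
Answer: -18240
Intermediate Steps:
j = 25 (j = 5**2 = 25)
Y(z) = 25
r(H, N) = 76 (r(H, N) = 25*3 + 1 = 75 + 1 = 76)
(r(2, -4)*15)*(-16) = (76*15)*(-16) = 1140*(-16) = -18240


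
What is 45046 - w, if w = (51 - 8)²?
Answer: 43197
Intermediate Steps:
w = 1849 (w = 43² = 1849)
45046 - w = 45046 - 1*1849 = 45046 - 1849 = 43197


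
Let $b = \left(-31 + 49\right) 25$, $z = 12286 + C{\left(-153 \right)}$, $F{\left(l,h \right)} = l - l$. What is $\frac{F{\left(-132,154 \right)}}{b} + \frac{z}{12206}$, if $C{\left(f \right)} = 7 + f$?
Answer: $\frac{6070}{6103} \approx 0.99459$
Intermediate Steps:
$F{\left(l,h \right)} = 0$
$z = 12140$ ($z = 12286 + \left(7 - 153\right) = 12286 - 146 = 12140$)
$b = 450$ ($b = 18 \cdot 25 = 450$)
$\frac{F{\left(-132,154 \right)}}{b} + \frac{z}{12206} = \frac{0}{450} + \frac{12140}{12206} = 0 \cdot \frac{1}{450} + 12140 \cdot \frac{1}{12206} = 0 + \frac{6070}{6103} = \frac{6070}{6103}$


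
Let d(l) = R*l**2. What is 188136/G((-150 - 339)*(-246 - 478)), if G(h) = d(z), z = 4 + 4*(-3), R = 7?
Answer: 23517/56 ≈ 419.95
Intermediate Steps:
z = -8 (z = 4 - 12 = -8)
d(l) = 7*l**2
G(h) = 448 (G(h) = 7*(-8)**2 = 7*64 = 448)
188136/G((-150 - 339)*(-246 - 478)) = 188136/448 = 188136*(1/448) = 23517/56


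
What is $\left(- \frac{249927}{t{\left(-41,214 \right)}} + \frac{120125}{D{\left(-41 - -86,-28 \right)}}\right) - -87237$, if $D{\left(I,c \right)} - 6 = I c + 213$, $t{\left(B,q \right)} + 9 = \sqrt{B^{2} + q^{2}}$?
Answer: $\frac{4296171920369}{49339236} - \frac{249927 \sqrt{47477}}{47396} \approx 85925.0$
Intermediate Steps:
$t{\left(B,q \right)} = -9 + \sqrt{B^{2} + q^{2}}$
$D{\left(I,c \right)} = 219 + I c$ ($D{\left(I,c \right)} = 6 + \left(I c + 213\right) = 6 + \left(213 + I c\right) = 219 + I c$)
$\left(- \frac{249927}{t{\left(-41,214 \right)}} + \frac{120125}{D{\left(-41 - -86,-28 \right)}}\right) - -87237 = \left(- \frac{249927}{-9 + \sqrt{\left(-41\right)^{2} + 214^{2}}} + \frac{120125}{219 + \left(-41 - -86\right) \left(-28\right)}\right) - -87237 = \left(- \frac{249927}{-9 + \sqrt{1681 + 45796}} + \frac{120125}{219 + \left(-41 + 86\right) \left(-28\right)}\right) + 87237 = \left(- \frac{249927}{-9 + \sqrt{47477}} + \frac{120125}{219 + 45 \left(-28\right)}\right) + 87237 = \left(- \frac{249927}{-9 + \sqrt{47477}} + \frac{120125}{219 - 1260}\right) + 87237 = \left(- \frac{249927}{-9 + \sqrt{47477}} + \frac{120125}{-1041}\right) + 87237 = \left(- \frac{249927}{-9 + \sqrt{47477}} + 120125 \left(- \frac{1}{1041}\right)\right) + 87237 = \left(- \frac{249927}{-9 + \sqrt{47477}} - \frac{120125}{1041}\right) + 87237 = \left(- \frac{120125}{1041} - \frac{249927}{-9 + \sqrt{47477}}\right) + 87237 = \frac{90693592}{1041} - \frac{249927}{-9 + \sqrt{47477}}$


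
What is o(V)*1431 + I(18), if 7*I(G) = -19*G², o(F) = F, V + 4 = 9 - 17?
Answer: -126360/7 ≈ -18051.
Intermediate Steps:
V = -12 (V = -4 + (9 - 17) = -4 - 8 = -12)
I(G) = -19*G²/7 (I(G) = (-19*G²)/7 = -19*G²/7)
o(V)*1431 + I(18) = -12*1431 - 19/7*18² = -17172 - 19/7*324 = -17172 - 6156/7 = -126360/7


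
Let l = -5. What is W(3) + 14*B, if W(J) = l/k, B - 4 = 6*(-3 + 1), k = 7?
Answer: -789/7 ≈ -112.71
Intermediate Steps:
B = -8 (B = 4 + 6*(-3 + 1) = 4 + 6*(-2) = 4 - 12 = -8)
W(J) = -5/7
W(3) + 14*B = -5/7 + 14*(-8) = -5/7 - 112 = -789/7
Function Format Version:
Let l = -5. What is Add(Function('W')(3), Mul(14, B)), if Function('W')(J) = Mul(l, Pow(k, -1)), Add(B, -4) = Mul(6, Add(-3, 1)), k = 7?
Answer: Rational(-789, 7) ≈ -112.71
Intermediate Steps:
B = -8 (B = Add(4, Mul(6, Add(-3, 1))) = Add(4, Mul(6, -2)) = Add(4, -12) = -8)
Function('W')(J) = Rational(-5, 7) (Function('W')(J) = Mul(-5, Pow(7, -1)) = Mul(-5, Rational(1, 7)) = Rational(-5, 7))
Add(Function('W')(3), Mul(14, B)) = Add(Rational(-5, 7), Mul(14, -8)) = Add(Rational(-5, 7), -112) = Rational(-789, 7)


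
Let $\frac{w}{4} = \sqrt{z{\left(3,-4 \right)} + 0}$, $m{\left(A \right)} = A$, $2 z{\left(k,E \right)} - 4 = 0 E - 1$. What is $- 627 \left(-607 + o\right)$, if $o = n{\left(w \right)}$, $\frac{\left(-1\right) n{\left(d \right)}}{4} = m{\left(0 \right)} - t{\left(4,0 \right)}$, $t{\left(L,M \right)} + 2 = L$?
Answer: $375573$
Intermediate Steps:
$z{\left(k,E \right)} = \frac{3}{2}$ ($z{\left(k,E \right)} = 2 + \frac{0 E - 1}{2} = 2 + \frac{0 - 1}{2} = 2 + \frac{1}{2} \left(-1\right) = 2 - \frac{1}{2} = \frac{3}{2}$)
$t{\left(L,M \right)} = -2 + L$
$w = 2 \sqrt{6}$ ($w = 4 \sqrt{\frac{3}{2} + 0} = 4 \sqrt{\frac{3}{2}} = 4 \frac{\sqrt{6}}{2} = 2 \sqrt{6} \approx 4.899$)
$n{\left(d \right)} = 8$ ($n{\left(d \right)} = - 4 \left(0 - \left(-2 + 4\right)\right) = - 4 \left(0 - 2\right) = \left(-4\right) \left(-2\right) = 8$)
$o = 8$
$- 627 \left(-607 + o\right) = - 627 \left(-607 + 8\right) = \left(-627\right) \left(-599\right) = 375573$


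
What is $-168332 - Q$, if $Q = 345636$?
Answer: $-513968$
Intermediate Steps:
$-168332 - Q = -168332 - 345636 = -513968$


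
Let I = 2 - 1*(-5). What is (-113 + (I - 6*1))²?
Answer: 12544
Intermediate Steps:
I = 7 (I = 2 + 5 = 7)
(-113 + (I - 6*1))² = (-113 + (7 - 6*1))² = (-113 + (7 - 6))² = (-113 + 1)² = (-112)² = 12544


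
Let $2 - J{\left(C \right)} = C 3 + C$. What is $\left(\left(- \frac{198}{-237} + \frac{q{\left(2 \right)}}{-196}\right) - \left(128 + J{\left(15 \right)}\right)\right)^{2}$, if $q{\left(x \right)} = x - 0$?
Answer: $\frac{286814873601}{59938564} \approx 4785.1$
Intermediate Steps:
$J{\left(C \right)} = 2 - 4 C$ ($J{\left(C \right)} = 2 - \left(C 3 + C\right) = 2 - \left(3 C + C\right) = 2 - 4 C$)
$q{\left(x \right)} = x$ ($q{\left(x \right)} = x + 0 = x$)
$\left(\left(- \frac{198}{-237} + \frac{q{\left(2 \right)}}{-196}\right) - \left(128 + J{\left(15 \right)}\right)\right)^{2} = \left(\left(- \frac{198}{-237} + \frac{2}{-196}\right) - \left(130 - 60\right)\right)^{2} = \left(\left(\left(-198\right) \left(- \frac{1}{237}\right) + 2 \left(- \frac{1}{196}\right)\right) - 70\right)^{2} = \left(\left(\frac{66}{79} - \frac{1}{98}\right) - 70\right)^{2} = \left(\frac{6389}{7742} + \left(-128 + 58\right)\right)^{2} = \left(\frac{6389}{7742} - 70\right)^{2} = \left(- \frac{535551}{7742}\right)^{2} = \frac{286814873601}{59938564}$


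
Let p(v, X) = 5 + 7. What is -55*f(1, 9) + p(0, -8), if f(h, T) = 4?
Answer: -208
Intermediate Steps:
p(v, X) = 12
-55*f(1, 9) + p(0, -8) = -55*4 + 12 = -220 + 12 = -208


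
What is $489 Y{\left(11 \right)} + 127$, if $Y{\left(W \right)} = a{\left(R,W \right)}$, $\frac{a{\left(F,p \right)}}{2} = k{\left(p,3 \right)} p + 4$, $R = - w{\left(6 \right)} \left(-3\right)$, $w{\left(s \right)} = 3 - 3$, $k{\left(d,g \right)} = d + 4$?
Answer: $165409$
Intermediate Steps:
$k{\left(d,g \right)} = 4 + d$
$w{\left(s \right)} = 0$ ($w{\left(s \right)} = 3 - 3 = 0$)
$R = 0$ ($R = \left(-1\right) 0 \left(-3\right) = 0 \left(-3\right) = 0$)
$a{\left(F,p \right)} = 8 + 2 p \left(4 + p\right)$ ($a{\left(F,p \right)} = 2 \left(\left(4 + p\right) p + 4\right) = 2 \left(p \left(4 + p\right) + 4\right) = 2 \left(4 + p \left(4 + p\right)\right) = 8 + 2 p \left(4 + p\right)$)
$Y{\left(W \right)} = 8 + 2 W \left(4 + W\right)$
$489 Y{\left(11 \right)} + 127 = 489 \left(8 + 2 \cdot 11 \left(4 + 11\right)\right) + 127 = 489 \left(8 + 2 \cdot 11 \cdot 15\right) + 127 = 489 \left(8 + 330\right) + 127 = 489 \cdot 338 + 127 = 165282 + 127 = 165409$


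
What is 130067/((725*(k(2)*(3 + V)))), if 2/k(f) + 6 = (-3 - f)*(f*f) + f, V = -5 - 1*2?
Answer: 390201/725 ≈ 538.21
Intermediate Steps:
V = -7 (V = -5 - 2 = -7)
k(f) = 2/(-6 + f + f**2*(-3 - f)) (k(f) = 2/(-6 + ((-3 - f)*(f*f) + f)) = 2/(-6 + ((-3 - f)*f**2 + f)) = 2/(-6 + (f**2*(-3 - f) + f)) = 2/(-6 + (f + f**2*(-3 - f))) = 2/(-6 + f + f**2*(-3 - f)))
130067/((725*(k(2)*(3 + V)))) = 130067/((725*((-2/(6 + 2**3 - 1*2 + 3*2**2))*(3 - 7)))) = 130067/((725*(-2/(6 + 8 - 2 + 3*4)*(-4)))) = 130067/((725*(-2/(6 + 8 - 2 + 12)*(-4)))) = 130067/((725*(-2/24*(-4)))) = 130067/((725*(-2*1/24*(-4)))) = 130067/((725*(-1/12*(-4)))) = 130067/((725*(1/3))) = 130067/(725/3) = 130067*(3/725) = 390201/725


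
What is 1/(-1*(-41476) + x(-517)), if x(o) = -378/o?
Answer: 517/21443470 ≈ 2.4110e-5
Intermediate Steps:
1/(-1*(-41476) + x(-517)) = 1/(-1*(-41476) - 378/(-517)) = 1/(41476 - 378*(-1/517)) = 1/(41476 + 378/517) = 1/(21443470/517) = 517/21443470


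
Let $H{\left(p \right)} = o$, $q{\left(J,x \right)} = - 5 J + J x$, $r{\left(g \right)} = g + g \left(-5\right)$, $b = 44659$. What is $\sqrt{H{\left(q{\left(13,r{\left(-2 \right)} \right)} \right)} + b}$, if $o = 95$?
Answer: $\sqrt{44754} \approx 211.55$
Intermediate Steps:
$r{\left(g \right)} = - 4 g$ ($r{\left(g \right)} = g - 5 g = - 4 g$)
$H{\left(p \right)} = 95$
$\sqrt{H{\left(q{\left(13,r{\left(-2 \right)} \right)} \right)} + b} = \sqrt{95 + 44659} = \sqrt{44754}$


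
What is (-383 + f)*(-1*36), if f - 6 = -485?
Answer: 31032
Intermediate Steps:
f = -479 (f = 6 - 485 = -479)
(-383 + f)*(-1*36) = (-383 - 479)*(-1*36) = -862*(-36) = 31032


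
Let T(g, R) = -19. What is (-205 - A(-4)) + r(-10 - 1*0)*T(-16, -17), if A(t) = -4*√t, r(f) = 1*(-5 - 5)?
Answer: -15 + 8*I ≈ -15.0 + 8.0*I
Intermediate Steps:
r(f) = -10 (r(f) = 1*(-10) = -10)
(-205 - A(-4)) + r(-10 - 1*0)*T(-16, -17) = (-205 - (-4)*√(-4)) - 10*(-19) = (-205 - (-4)*2*I) + 190 = (-205 - (-8)*I) + 190 = (-205 + 8*I) + 190 = -15 + 8*I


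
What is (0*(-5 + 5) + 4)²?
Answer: 16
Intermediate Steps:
(0*(-5 + 5) + 4)² = (0*0 + 4)² = (0 + 4)² = 4² = 16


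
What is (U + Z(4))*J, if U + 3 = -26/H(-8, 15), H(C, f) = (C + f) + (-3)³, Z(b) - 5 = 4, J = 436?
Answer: 15914/5 ≈ 3182.8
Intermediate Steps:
Z(b) = 9 (Z(b) = 5 + 4 = 9)
H(C, f) = -27 + C + f (H(C, f) = (C + f) - 27 = -27 + C + f)
U = -17/10 (U = -3 - 26/(-27 - 8 + 15) = -3 - 26/(-20) = -3 - 26*(-1/20) = -3 + 13/10 = -17/10 ≈ -1.7000)
(U + Z(4))*J = (-17/10 + 9)*436 = (73/10)*436 = 15914/5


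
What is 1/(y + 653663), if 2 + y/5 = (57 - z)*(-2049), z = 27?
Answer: 1/346303 ≈ 2.8876e-6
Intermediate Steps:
y = -307360 (y = -10 + 5*((57 - 1*27)*(-2049)) = -10 + 5*((57 - 27)*(-2049)) = -10 + 5*(30*(-2049)) = -10 + 5*(-61470) = -10 - 307350 = -307360)
1/(y + 653663) = 1/(-307360 + 653663) = 1/346303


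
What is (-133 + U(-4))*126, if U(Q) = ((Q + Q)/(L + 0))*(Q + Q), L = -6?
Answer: -18102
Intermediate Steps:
U(Q) = -2*Q²/3 (U(Q) = ((Q + Q)/(-6 + 0))*(Q + Q) = ((2*Q)/(-6))*(2*Q) = ((2*Q)*(-⅙))*(2*Q) = (-Q/3)*(2*Q) = -2*Q²/3)
(-133 + U(-4))*126 = (-133 - ⅔*(-4)²)*126 = (-133 - ⅔*16)*126 = (-133 - 32/3)*126 = -431/3*126 = -18102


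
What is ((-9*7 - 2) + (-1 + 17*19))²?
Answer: 66049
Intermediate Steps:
((-9*7 - 2) + (-1 + 17*19))² = ((-63 - 2) + (-1 + 323))² = (-65 + 322)² = 257² = 66049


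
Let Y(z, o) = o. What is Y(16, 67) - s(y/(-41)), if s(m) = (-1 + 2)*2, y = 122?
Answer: 65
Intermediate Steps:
s(m) = 2 (s(m) = 1*2 = 2)
Y(16, 67) - s(y/(-41)) = 67 - 1*2 = 67 - 2 = 65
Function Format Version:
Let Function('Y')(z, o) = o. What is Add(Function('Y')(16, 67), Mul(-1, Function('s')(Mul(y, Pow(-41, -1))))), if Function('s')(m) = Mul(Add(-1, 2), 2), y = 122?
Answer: 65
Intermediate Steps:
Function('s')(m) = 2 (Function('s')(m) = Mul(1, 2) = 2)
Add(Function('Y')(16, 67), Mul(-1, Function('s')(Mul(y, Pow(-41, -1))))) = Add(67, Mul(-1, 2)) = Add(67, -2) = 65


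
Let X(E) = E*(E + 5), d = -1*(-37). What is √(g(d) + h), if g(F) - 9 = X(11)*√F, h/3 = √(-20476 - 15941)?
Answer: √(9 + 176*√37 + 3*I*√36417) ≈ 33.923 + 8.4382*I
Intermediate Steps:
d = 37
X(E) = E*(5 + E)
h = 3*I*√36417 (h = 3*√(-20476 - 15941) = 3*√(-36417) = 3*(I*√36417) = 3*I*√36417 ≈ 572.5*I)
g(F) = 9 + 176*√F (g(F) = 9 + (11*(5 + 11))*√F = 9 + (11*16)*√F = 9 + 176*√F)
√(g(d) + h) = √((9 + 176*√37) + 3*I*√36417) = √(9 + 176*√37 + 3*I*√36417)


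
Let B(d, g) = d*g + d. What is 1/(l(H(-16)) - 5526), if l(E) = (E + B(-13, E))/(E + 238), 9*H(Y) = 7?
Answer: -2149/11875575 ≈ -0.00018096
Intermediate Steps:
B(d, g) = d + d*g
H(Y) = 7/9 (H(Y) = (1/9)*7 = 7/9)
l(E) = (-13 - 12*E)/(238 + E) (l(E) = (E - 13*(1 + E))/(E + 238) = (E + (-13 - 13*E))/(238 + E) = (-13 - 12*E)/(238 + E))
1/(l(H(-16)) - 5526) = 1/((-13 - 12*7/9)/(238 + 7/9) - 5526) = 1/((-13 - 28/3)/(2149/9) - 5526) = 1/((9/2149)*(-67/3) - 5526) = 1/(-201/2149 - 5526) = 1/(-11875575/2149) = -2149/11875575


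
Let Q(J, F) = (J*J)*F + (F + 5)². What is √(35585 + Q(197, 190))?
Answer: 6*√206870 ≈ 2729.0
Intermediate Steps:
Q(J, F) = (5 + F)² + F*J² (Q(J, F) = J²*F + (5 + F)² = F*J² + (5 + F)² = (5 + F)² + F*J²)
√(35585 + Q(197, 190)) = √(35585 + ((5 + 190)² + 190*197²)) = √(35585 + (195² + 190*38809)) = √(35585 + (38025 + 7373710)) = √(35585 + 7411735) = √7447320 = 6*√206870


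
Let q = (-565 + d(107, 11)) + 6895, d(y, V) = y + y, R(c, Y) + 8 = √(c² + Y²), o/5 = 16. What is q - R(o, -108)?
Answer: 6552 - 4*√1129 ≈ 6417.6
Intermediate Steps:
o = 80 (o = 5*16 = 80)
R(c, Y) = -8 + √(Y² + c²) (R(c, Y) = -8 + √(c² + Y²) = -8 + √(Y² + c²))
d(y, V) = 2*y
q = 6544 (q = (-565 + 2*107) + 6895 = (-565 + 214) + 6895 = -351 + 6895 = 6544)
q - R(o, -108) = 6544 - (-8 + √((-108)² + 80²)) = 6544 - (-8 + √(11664 + 6400)) = 6544 - (-8 + √18064) = 6544 - (-8 + 4*√1129) = 6544 + (8 - 4*√1129) = 6552 - 4*√1129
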